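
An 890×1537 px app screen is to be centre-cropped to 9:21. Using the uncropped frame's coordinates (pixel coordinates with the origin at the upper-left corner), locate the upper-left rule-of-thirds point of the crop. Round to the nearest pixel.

890/1537 > 9/21, so the 9:21 crop keeps the full height 1537 and trims width to 1537 × 9/21 = 658.71 px.
Left offset = (890 − 658.71)/2 = 115.64 px; top offset = 0.
Upper-left is one-third across and one-third down within the crop:
x = 115.64 + 1 × 658.71/3 ≈ 335; y = 0.00 + 1 × 1537.00/3 ≈ 512.

(335, 512)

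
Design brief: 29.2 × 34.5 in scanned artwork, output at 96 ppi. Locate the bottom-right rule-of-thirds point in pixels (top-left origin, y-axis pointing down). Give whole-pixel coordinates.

x = 1869 px, y = 2208 px

In pixels the canvas is 29.2 × 96 = 2803.2 wide and 34.5 × 96 = 3312 tall.
The bottom-right point is two-thirds across and two-thirds down:
x = 2 × 2803.2/3 ≈ 1869; y = 2 × 3312/3 ≈ 2208.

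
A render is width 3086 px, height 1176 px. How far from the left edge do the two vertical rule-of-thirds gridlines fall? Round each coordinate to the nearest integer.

1029 px and 2057 px

3086 / 3 = 1028.67, so the vertical lines sit at one and two thirds of 3086.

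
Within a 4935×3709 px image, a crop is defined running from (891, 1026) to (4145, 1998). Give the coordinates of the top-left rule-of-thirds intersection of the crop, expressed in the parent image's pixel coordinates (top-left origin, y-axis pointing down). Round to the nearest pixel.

Crop width = 4145 − 891 = 3254 px; one third is 1084.67 px.
Crop height = 1998 − 1026 = 972 px; one third is 324.00 px.
The top-left point is one-third across and one-third down within the crop:
x = 891 + 1 × 1084.67 ≈ 1976; y = 1026 + 1 × 324.00 ≈ 1350.

x = 1976 px, y = 1350 px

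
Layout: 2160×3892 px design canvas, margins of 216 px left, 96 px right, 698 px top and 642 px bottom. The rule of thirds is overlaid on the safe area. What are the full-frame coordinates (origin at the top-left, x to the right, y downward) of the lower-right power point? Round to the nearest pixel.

Content width = 2160 − 216 − 96 = 1848 px; content height = 3892 − 698 − 642 = 2552 px.
Lower-right is two-thirds across and two-thirds down within the safe area.
x = 216 + 2 × 1848/3 = 216 + 1232.00 ≈ 1448
y = 698 + 2 × 2552/3 = 698 + 1701.33 ≈ 2399

(1448, 2399)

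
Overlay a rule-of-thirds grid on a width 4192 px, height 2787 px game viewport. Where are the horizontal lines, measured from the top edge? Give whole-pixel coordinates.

2787 / 3 = 929, so the horizontal lines sit at one and two thirds of 2787.

929 px and 1858 px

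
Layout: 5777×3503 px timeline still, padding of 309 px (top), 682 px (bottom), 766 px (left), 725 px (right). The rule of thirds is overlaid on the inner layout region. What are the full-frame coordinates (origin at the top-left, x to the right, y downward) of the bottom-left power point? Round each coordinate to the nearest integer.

x = 2195 px, y = 1984 px

Content width = 5777 − 766 − 725 = 4286 px; content height = 3503 − 309 − 682 = 2512 px.
Bottom-left is one-third across and two-thirds down within the inner layout region.
x = 766 + 1 × 4286/3 = 766 + 1428.67 ≈ 2195
y = 309 + 2 × 2512/3 = 309 + 1674.67 ≈ 1984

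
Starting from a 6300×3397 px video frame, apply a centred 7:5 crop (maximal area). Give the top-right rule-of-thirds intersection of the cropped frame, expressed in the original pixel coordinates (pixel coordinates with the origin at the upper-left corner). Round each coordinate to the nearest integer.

(3943, 1132)

6300/3397 > 7/5, so the 7:5 crop keeps the full height 3397 and trims width to 3397 × 7/5 = 4755.80 px.
Left offset = (6300 − 4755.80)/2 = 772.10 px; top offset = 0.
Top-right is two-thirds across and one-third down within the crop:
x = 772.10 + 2 × 4755.80/3 ≈ 3943; y = 0.00 + 1 × 3397.00/3 ≈ 1132.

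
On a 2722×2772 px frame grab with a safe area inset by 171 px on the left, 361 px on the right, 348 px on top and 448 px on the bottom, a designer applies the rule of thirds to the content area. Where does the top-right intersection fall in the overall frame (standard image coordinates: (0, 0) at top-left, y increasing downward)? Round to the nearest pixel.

x = 1631 px, y = 1007 px

Content width = 2722 − 171 − 361 = 2190 px; content height = 2772 − 348 − 448 = 1976 px.
Top-right is two-thirds across and one-third down within the content area.
x = 171 + 2 × 2190/3 = 171 + 1460.00 ≈ 1631
y = 348 + 1 × 1976/3 = 348 + 658.67 ≈ 1007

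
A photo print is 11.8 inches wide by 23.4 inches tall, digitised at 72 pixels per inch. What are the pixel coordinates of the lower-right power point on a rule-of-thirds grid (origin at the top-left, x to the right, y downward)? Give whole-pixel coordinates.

In pixels the canvas is 11.8 × 72 = 849.6 wide and 23.4 × 72 = 1684.8 tall.
The lower-right point is two-thirds across and two-thirds down:
x = 2 × 849.6/3 ≈ 566; y = 2 × 1684.8/3 ≈ 1123.

x = 566 px, y = 1123 px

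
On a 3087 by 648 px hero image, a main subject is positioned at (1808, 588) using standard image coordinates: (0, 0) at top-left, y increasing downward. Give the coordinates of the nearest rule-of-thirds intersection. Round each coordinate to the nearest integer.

Third lines: x ∈ {1029, 2058}, y ∈ {216, 432}.
1808 is closer to x = 2058; 588 is closer to y = 432.
So the nearest intersection is the lower-right power point.

(2058, 432)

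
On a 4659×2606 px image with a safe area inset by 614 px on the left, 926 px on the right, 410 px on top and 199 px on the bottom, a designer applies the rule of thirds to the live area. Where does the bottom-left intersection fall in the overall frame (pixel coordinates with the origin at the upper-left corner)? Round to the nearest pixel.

Content width = 4659 − 614 − 926 = 3119 px; content height = 2606 − 410 − 199 = 1997 px.
Bottom-left is one-third across and two-thirds down within the live area.
x = 614 + 1 × 3119/3 = 614 + 1039.67 ≈ 1654
y = 410 + 2 × 1997/3 = 410 + 1331.33 ≈ 1741

x = 1654 px, y = 1741 px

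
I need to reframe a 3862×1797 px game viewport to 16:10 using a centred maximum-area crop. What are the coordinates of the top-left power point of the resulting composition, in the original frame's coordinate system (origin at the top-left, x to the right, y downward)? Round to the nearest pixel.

x = 1452 px, y = 599 px

3862/1797 > 16/10, so the 16:10 crop keeps the full height 1797 and trims width to 1797 × 16/10 = 2875.20 px.
Left offset = (3862 − 2875.20)/2 = 493.40 px; top offset = 0.
Top-left is one-third across and one-third down within the crop:
x = 493.40 + 1 × 2875.20/3 ≈ 1452; y = 0.00 + 1 × 1797.00/3 ≈ 599.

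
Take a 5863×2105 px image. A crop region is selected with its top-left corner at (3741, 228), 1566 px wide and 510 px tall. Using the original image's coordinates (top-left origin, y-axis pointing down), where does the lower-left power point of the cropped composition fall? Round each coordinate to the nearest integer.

One third of the crop width 1566 is 522.00 px.
One third of the crop height 510 is 170.00 px.
The lower-left point is one-third across and two-thirds down within the crop:
x = 3741 + 1 × 522.00 ≈ 4263; y = 228 + 2 × 170.00 ≈ 568.

x = 4263 px, y = 568 px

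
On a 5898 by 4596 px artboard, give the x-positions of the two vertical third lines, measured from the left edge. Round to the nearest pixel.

1966 px and 3932 px

5898 / 3 = 1966, so the vertical lines sit at one and two thirds of 5898.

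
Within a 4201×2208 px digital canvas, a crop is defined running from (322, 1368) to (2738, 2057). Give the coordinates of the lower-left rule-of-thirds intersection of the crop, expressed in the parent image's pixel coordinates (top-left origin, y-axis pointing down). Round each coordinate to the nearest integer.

(1127, 1827)

Crop width = 2738 − 322 = 2416 px; one third is 805.33 px.
Crop height = 2057 − 1368 = 689 px; one third is 229.67 px.
The lower-left point is one-third across and two-thirds down within the crop:
x = 322 + 1 × 805.33 ≈ 1127; y = 1368 + 2 × 229.67 ≈ 1827.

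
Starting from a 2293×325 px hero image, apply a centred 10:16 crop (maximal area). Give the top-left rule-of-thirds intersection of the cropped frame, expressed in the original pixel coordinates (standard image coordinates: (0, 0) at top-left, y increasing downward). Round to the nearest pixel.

2293/325 > 10/16, so the 10:16 crop keeps the full height 325 and trims width to 325 × 10/16 = 203.12 px.
Left offset = (2293 − 203.12)/2 = 1044.94 px; top offset = 0.
Top-left is one-third across and one-third down within the crop:
x = 1044.94 + 1 × 203.12/3 ≈ 1113; y = 0.00 + 1 × 325.00/3 ≈ 108.

x = 1113 px, y = 108 px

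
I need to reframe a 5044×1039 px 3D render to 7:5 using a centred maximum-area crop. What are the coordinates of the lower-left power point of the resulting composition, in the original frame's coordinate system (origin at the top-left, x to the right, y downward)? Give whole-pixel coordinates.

x = 2280 px, y = 693 px

5044/1039 > 7/5, so the 7:5 crop keeps the full height 1039 and trims width to 1039 × 7/5 = 1454.60 px.
Left offset = (5044 − 1454.60)/2 = 1794.70 px; top offset = 0.
Lower-left is one-third across and two-thirds down within the crop:
x = 1794.70 + 1 × 1454.60/3 ≈ 2280; y = 0.00 + 2 × 1039.00/3 ≈ 693.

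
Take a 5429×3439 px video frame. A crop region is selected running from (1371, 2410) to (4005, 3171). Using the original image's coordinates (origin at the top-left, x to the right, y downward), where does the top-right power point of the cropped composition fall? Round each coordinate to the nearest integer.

Crop width = 4005 − 1371 = 2634 px; one third is 878.00 px.
Crop height = 3171 − 2410 = 761 px; one third is 253.67 px.
The top-right point is two-thirds across and one-third down within the crop:
x = 1371 + 2 × 878.00 ≈ 3127; y = 2410 + 1 × 253.67 ≈ 2664.

(3127, 2664)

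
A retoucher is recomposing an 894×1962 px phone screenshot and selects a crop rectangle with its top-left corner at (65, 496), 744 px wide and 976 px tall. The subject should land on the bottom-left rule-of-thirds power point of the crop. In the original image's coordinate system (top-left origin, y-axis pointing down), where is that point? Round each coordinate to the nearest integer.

(313, 1147)

One third of the crop width 744 is 248.00 px.
One third of the crop height 976 is 325.33 px.
The bottom-left point is one-third across and two-thirds down within the crop:
x = 65 + 1 × 248.00 ≈ 313; y = 496 + 2 × 325.33 ≈ 1147.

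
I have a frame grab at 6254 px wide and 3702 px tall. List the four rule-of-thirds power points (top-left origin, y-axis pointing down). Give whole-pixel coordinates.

One third of 6254 is 2084.67; one third of 3702 is 1234.
Vertical third lines at x = 2085 and x = 4169; horizontal third lines at y = 1234 and y = 2468.

(2085, 1234), (4169, 1234), (2085, 2468), (4169, 2468)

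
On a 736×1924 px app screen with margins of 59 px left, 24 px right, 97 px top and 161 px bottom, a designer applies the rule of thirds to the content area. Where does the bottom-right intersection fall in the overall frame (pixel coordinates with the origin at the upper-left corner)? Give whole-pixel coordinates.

Content width = 736 − 59 − 24 = 653 px; content height = 1924 − 97 − 161 = 1666 px.
Bottom-right is two-thirds across and two-thirds down within the content area.
x = 59 + 2 × 653/3 = 59 + 435.33 ≈ 494
y = 97 + 2 × 1666/3 = 97 + 1110.67 ≈ 1208

(494, 1208)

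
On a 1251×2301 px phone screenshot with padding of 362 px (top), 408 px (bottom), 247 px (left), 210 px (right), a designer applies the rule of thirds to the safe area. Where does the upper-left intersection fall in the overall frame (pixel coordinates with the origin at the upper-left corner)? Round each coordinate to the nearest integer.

Content width = 1251 − 247 − 210 = 794 px; content height = 2301 − 362 − 408 = 1531 px.
Upper-left is one-third across and one-third down within the safe area.
x = 247 + 1 × 794/3 = 247 + 264.67 ≈ 512
y = 362 + 1 × 1531/3 = 362 + 510.33 ≈ 872

(512, 872)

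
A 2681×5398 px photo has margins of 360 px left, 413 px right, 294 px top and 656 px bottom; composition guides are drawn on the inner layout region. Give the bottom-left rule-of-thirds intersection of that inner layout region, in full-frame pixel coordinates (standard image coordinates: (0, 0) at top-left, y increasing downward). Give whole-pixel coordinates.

Content width = 2681 − 360 − 413 = 1908 px; content height = 5398 − 294 − 656 = 4448 px.
Bottom-left is one-third across and two-thirds down within the inner layout region.
x = 360 + 1 × 1908/3 = 360 + 636.00 ≈ 996
y = 294 + 2 × 4448/3 = 294 + 2965.33 ≈ 3259

x = 996 px, y = 3259 px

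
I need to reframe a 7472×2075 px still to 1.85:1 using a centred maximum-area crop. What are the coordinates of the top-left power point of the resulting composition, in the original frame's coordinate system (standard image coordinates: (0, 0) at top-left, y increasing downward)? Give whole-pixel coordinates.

(3096, 692)

7472/2075 > 1.85/1, so the 1.85:1 crop keeps the full height 2075 and trims width to 2075 × 1.85/1 = 3838.75 px.
Left offset = (7472 − 3838.75)/2 = 1816.62 px; top offset = 0.
Top-left is one-third across and one-third down within the crop:
x = 1816.62 + 1 × 3838.75/3 ≈ 3096; y = 0.00 + 1 × 2075.00/3 ≈ 692.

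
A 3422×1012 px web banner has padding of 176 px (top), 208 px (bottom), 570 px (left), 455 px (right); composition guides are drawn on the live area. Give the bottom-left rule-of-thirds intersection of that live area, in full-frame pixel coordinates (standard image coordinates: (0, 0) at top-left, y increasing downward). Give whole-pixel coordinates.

Content width = 3422 − 570 − 455 = 2397 px; content height = 1012 − 176 − 208 = 628 px.
Bottom-left is one-third across and two-thirds down within the live area.
x = 570 + 1 × 2397/3 = 570 + 799.00 ≈ 1369
y = 176 + 2 × 628/3 = 176 + 418.67 ≈ 595

(1369, 595)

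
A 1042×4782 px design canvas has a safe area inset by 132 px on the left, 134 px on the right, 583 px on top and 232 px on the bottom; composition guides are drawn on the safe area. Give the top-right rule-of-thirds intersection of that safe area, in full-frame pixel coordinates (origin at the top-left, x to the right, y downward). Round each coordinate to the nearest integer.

x = 649 px, y = 1905 px

Content width = 1042 − 132 − 134 = 776 px; content height = 4782 − 583 − 232 = 3967 px.
Top-right is two-thirds across and one-third down within the safe area.
x = 132 + 2 × 776/3 = 132 + 517.33 ≈ 649
y = 583 + 1 × 3967/3 = 583 + 1322.33 ≈ 1905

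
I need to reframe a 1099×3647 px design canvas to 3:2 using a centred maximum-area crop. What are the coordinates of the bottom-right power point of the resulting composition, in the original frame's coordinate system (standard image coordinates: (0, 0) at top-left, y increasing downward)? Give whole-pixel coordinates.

x = 733 px, y = 1946 px

1099/3647 < 3/2, so the 3:2 crop keeps the full width 1099 and trims height to 1099 × 2/3 = 732.67 px.
Top offset = (3647 − 732.67)/2 = 1457.17 px; left offset = 0.
Bottom-right is two-thirds across and two-thirds down within the crop:
x = 0.00 + 2 × 1099.00/3 ≈ 733; y = 1457.17 + 2 × 732.67/3 ≈ 1946.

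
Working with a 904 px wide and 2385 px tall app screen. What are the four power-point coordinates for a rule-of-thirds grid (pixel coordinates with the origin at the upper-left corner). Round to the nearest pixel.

(301, 795), (603, 795), (301, 1590), (603, 1590)

One third of 904 is 301.33; one third of 2385 is 795.
Vertical third lines at x = 301 and x = 603; horizontal third lines at y = 795 and y = 1590.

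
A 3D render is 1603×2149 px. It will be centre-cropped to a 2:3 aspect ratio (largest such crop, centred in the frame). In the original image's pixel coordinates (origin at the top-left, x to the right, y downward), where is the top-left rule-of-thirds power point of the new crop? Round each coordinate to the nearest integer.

(563, 716)

1603/2149 > 2/3, so the 2:3 crop keeps the full height 2149 and trims width to 2149 × 2/3 = 1432.67 px.
Left offset = (1603 − 1432.67)/2 = 85.17 px; top offset = 0.
Top-left is one-third across and one-third down within the crop:
x = 85.17 + 1 × 1432.67/3 ≈ 563; y = 0.00 + 1 × 2149.00/3 ≈ 716.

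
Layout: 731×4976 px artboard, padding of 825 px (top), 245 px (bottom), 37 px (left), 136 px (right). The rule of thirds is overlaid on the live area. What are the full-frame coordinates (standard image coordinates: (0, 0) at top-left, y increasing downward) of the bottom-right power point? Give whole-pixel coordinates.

Content width = 731 − 37 − 136 = 558 px; content height = 4976 − 825 − 245 = 3906 px.
Bottom-right is two-thirds across and two-thirds down within the live area.
x = 37 + 2 × 558/3 = 37 + 372.00 ≈ 409
y = 825 + 2 × 3906/3 = 825 + 2604.00 ≈ 3429

x = 409 px, y = 3429 px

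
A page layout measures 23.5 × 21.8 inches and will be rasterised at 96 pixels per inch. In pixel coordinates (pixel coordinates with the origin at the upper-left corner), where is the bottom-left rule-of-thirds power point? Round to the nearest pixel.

In pixels the canvas is 23.5 × 96 = 2256 wide and 21.8 × 96 = 2092.8 tall.
The bottom-left point is one-third across and two-thirds down:
x = 1 × 2256/3 ≈ 752; y = 2 × 2092.8/3 ≈ 1395.

(752, 1395)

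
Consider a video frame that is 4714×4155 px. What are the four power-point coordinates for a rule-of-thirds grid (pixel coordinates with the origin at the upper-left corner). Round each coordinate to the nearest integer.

(1571, 1385), (3143, 1385), (1571, 2770), (3143, 2770)

One third of 4714 is 1571.33; one third of 4155 is 1385.
Vertical third lines at x = 1571 and x = 3143; horizontal third lines at y = 1385 and y = 2770.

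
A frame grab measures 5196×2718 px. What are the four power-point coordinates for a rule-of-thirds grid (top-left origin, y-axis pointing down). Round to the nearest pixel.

(1732, 906), (3464, 906), (1732, 1812), (3464, 1812)

One third of 5196 is 1732; one third of 2718 is 906.
Vertical third lines at x = 1732 and x = 3464; horizontal third lines at y = 906 and y = 1812.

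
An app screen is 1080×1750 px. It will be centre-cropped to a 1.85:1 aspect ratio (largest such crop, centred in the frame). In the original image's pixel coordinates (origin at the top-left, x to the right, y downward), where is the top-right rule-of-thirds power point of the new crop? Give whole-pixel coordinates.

(720, 778)

1080/1750 < 1.85/1, so the 1.85:1 crop keeps the full width 1080 and trims height to 1080 × 1/1.85 = 583.78 px.
Top offset = (1750 − 583.78)/2 = 583.11 px; left offset = 0.
Top-right is two-thirds across and one-third down within the crop:
x = 0.00 + 2 × 1080.00/3 ≈ 720; y = 583.11 + 1 × 583.78/3 ≈ 778.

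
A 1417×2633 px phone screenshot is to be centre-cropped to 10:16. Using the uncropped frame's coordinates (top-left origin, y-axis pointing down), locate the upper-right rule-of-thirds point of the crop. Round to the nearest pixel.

(945, 939)

1417/2633 < 10/16, so the 10:16 crop keeps the full width 1417 and trims height to 1417 × 16/10 = 2267.20 px.
Top offset = (2633 − 2267.20)/2 = 182.90 px; left offset = 0.
Upper-right is two-thirds across and one-third down within the crop:
x = 0.00 + 2 × 1417.00/3 ≈ 945; y = 182.90 + 1 × 2267.20/3 ≈ 939.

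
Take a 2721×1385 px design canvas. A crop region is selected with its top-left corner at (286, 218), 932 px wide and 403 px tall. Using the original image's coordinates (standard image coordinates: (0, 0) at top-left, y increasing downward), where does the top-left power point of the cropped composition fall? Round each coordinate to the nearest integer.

x = 597 px, y = 352 px

One third of the crop width 932 is 310.67 px.
One third of the crop height 403 is 134.33 px.
The top-left point is one-third across and one-third down within the crop:
x = 286 + 1 × 310.67 ≈ 597; y = 218 + 1 × 134.33 ≈ 352.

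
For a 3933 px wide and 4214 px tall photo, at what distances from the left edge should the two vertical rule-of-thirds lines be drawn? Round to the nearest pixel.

1311 px and 2622 px

3933 / 3 = 1311, so the vertical lines sit at one and two thirds of 3933.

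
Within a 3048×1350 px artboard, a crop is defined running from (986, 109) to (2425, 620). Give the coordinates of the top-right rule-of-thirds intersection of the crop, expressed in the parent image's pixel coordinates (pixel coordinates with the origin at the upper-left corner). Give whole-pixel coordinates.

Crop width = 2425 − 986 = 1439 px; one third is 479.67 px.
Crop height = 620 − 109 = 511 px; one third is 170.33 px.
The top-right point is two-thirds across and one-third down within the crop:
x = 986 + 2 × 479.67 ≈ 1945; y = 109 + 1 × 170.33 ≈ 279.

x = 1945 px, y = 279 px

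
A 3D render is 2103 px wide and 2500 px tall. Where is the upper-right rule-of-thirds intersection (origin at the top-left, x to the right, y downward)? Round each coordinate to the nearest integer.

The upper-right point sits two-thirds of the way across and one-third of the way down.
x = 2 × 2103/3 ≈ 1402; y = 1 × 2500/3 ≈ 833.

x = 1402 px, y = 833 px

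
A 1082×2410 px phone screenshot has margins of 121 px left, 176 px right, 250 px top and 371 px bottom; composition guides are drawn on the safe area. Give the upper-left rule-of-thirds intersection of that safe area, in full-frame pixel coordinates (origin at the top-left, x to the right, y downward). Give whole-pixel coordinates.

Content width = 1082 − 121 − 176 = 785 px; content height = 2410 − 250 − 371 = 1789 px.
Upper-left is one-third across and one-third down within the safe area.
x = 121 + 1 × 785/3 = 121 + 261.67 ≈ 383
y = 250 + 1 × 1789/3 = 250 + 596.33 ≈ 846

x = 383 px, y = 846 px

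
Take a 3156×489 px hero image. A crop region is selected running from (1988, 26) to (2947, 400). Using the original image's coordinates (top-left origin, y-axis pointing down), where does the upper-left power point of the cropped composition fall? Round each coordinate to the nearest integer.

(2308, 151)

Crop width = 2947 − 1988 = 959 px; one third is 319.67 px.
Crop height = 400 − 26 = 374 px; one third is 124.67 px.
The upper-left point is one-third across and one-third down within the crop:
x = 1988 + 1 × 319.67 ≈ 2308; y = 26 + 1 × 124.67 ≈ 151.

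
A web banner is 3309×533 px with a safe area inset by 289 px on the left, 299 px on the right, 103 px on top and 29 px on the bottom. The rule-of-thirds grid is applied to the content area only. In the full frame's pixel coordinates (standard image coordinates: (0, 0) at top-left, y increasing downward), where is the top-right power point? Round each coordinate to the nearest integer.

(2103, 237)

Content width = 3309 − 289 − 299 = 2721 px; content height = 533 − 103 − 29 = 401 px.
Top-right is two-thirds across and one-third down within the content area.
x = 289 + 2 × 2721/3 = 289 + 1814.00 ≈ 2103
y = 103 + 1 × 401/3 = 103 + 133.67 ≈ 237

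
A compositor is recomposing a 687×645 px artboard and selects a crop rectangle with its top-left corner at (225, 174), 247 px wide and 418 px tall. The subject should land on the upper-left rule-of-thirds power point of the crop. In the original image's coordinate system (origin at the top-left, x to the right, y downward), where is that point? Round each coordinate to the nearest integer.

(307, 313)

One third of the crop width 247 is 82.33 px.
One third of the crop height 418 is 139.33 px.
The upper-left point is one-third across and one-third down within the crop:
x = 225 + 1 × 82.33 ≈ 307; y = 174 + 1 × 139.33 ≈ 313.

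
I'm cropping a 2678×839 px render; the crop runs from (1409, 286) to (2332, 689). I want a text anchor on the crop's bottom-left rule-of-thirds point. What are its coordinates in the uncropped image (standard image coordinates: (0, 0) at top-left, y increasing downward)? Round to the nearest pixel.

(1717, 555)

Crop width = 2332 − 1409 = 923 px; one third is 307.67 px.
Crop height = 689 − 286 = 403 px; one third is 134.33 px.
The bottom-left point is one-third across and two-thirds down within the crop:
x = 1409 + 1 × 307.67 ≈ 1717; y = 286 + 2 × 134.33 ≈ 555.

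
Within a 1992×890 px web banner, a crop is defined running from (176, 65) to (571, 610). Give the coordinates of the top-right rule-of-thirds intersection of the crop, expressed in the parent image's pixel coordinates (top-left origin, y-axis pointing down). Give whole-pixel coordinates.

Crop width = 571 − 176 = 395 px; one third is 131.67 px.
Crop height = 610 − 65 = 545 px; one third is 181.67 px.
The top-right point is two-thirds across and one-third down within the crop:
x = 176 + 2 × 131.67 ≈ 439; y = 65 + 1 × 181.67 ≈ 247.

x = 439 px, y = 247 px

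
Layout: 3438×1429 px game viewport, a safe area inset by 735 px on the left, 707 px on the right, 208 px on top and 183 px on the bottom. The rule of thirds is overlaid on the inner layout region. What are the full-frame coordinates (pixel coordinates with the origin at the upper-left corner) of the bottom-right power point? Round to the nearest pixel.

Content width = 3438 − 735 − 707 = 1996 px; content height = 1429 − 208 − 183 = 1038 px.
Bottom-right is two-thirds across and two-thirds down within the inner layout region.
x = 735 + 2 × 1996/3 = 735 + 1330.67 ≈ 2066
y = 208 + 2 × 1038/3 = 208 + 692.00 ≈ 900

x = 2066 px, y = 900 px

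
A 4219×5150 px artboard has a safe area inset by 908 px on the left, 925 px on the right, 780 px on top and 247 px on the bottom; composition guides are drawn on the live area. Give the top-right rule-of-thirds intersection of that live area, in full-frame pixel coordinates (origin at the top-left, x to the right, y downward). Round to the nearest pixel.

x = 2499 px, y = 2154 px

Content width = 4219 − 908 − 925 = 2386 px; content height = 5150 − 780 − 247 = 4123 px.
Top-right is two-thirds across and one-third down within the live area.
x = 908 + 2 × 2386/3 = 908 + 1590.67 ≈ 2499
y = 780 + 1 × 4123/3 = 780 + 1374.33 ≈ 2154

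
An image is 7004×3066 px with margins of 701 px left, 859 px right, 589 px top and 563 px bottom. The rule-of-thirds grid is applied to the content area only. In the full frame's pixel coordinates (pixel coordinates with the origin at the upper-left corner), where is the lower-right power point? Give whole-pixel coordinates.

(4330, 1865)

Content width = 7004 − 701 − 859 = 5444 px; content height = 3066 − 589 − 563 = 1914 px.
Lower-right is two-thirds across and two-thirds down within the content area.
x = 701 + 2 × 5444/3 = 701 + 3629.33 ≈ 4330
y = 589 + 2 × 1914/3 = 589 + 1276.00 ≈ 1865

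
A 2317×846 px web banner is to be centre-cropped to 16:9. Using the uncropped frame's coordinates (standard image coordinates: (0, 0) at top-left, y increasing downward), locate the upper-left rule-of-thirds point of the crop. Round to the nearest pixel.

(908, 282)

2317/846 > 16/9, so the 16:9 crop keeps the full height 846 and trims width to 846 × 16/9 = 1504.00 px.
Left offset = (2317 − 1504.00)/2 = 406.50 px; top offset = 0.
Upper-left is one-third across and one-third down within the crop:
x = 406.50 + 1 × 1504.00/3 ≈ 908; y = 0.00 + 1 × 846.00/3 ≈ 282.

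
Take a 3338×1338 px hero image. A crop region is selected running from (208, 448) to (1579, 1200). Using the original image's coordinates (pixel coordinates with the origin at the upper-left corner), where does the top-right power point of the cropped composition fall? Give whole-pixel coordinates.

(1122, 699)

Crop width = 1579 − 208 = 1371 px; one third is 457.00 px.
Crop height = 1200 − 448 = 752 px; one third is 250.67 px.
The top-right point is two-thirds across and one-third down within the crop:
x = 208 + 2 × 457.00 ≈ 1122; y = 448 + 1 × 250.67 ≈ 699.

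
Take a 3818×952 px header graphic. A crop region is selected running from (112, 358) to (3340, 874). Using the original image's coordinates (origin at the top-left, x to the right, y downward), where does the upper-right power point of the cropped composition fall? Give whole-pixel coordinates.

(2264, 530)

Crop width = 3340 − 112 = 3228 px; one third is 1076.00 px.
Crop height = 874 − 358 = 516 px; one third is 172.00 px.
The upper-right point is two-thirds across and one-third down within the crop:
x = 112 + 2 × 1076.00 ≈ 2264; y = 358 + 1 × 172.00 ≈ 530.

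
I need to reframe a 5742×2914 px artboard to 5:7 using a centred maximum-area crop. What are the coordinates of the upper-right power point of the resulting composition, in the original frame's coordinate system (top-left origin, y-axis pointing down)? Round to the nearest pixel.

x = 3218 px, y = 971 px

5742/2914 > 5/7, so the 5:7 crop keeps the full height 2914 and trims width to 2914 × 5/7 = 2081.43 px.
Left offset = (5742 − 2081.43)/2 = 1830.29 px; top offset = 0.
Upper-right is two-thirds across and one-third down within the crop:
x = 1830.29 + 2 × 2081.43/3 ≈ 3218; y = 0.00 + 1 × 2914.00/3 ≈ 971.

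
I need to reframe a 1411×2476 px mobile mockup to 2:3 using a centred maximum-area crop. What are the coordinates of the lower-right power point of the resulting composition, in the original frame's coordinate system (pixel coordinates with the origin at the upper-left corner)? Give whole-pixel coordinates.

1411/2476 < 2/3, so the 2:3 crop keeps the full width 1411 and trims height to 1411 × 3/2 = 2116.50 px.
Top offset = (2476 − 2116.50)/2 = 179.75 px; left offset = 0.
Lower-right is two-thirds across and two-thirds down within the crop:
x = 0.00 + 2 × 1411.00/3 ≈ 941; y = 179.75 + 2 × 2116.50/3 ≈ 1591.

(941, 1591)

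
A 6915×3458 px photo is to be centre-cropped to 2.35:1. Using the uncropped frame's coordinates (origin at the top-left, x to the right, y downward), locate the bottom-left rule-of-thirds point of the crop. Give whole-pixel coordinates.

6915/3458 < 2.35/1, so the 2.35:1 crop keeps the full width 6915 and trims height to 6915 × 1/2.35 = 2942.55 px.
Top offset = (3458 − 2942.55)/2 = 257.72 px; left offset = 0.
Bottom-left is one-third across and two-thirds down within the crop:
x = 0.00 + 1 × 6915.00/3 ≈ 2305; y = 257.72 + 2 × 2942.55/3 ≈ 2219.

(2305, 2219)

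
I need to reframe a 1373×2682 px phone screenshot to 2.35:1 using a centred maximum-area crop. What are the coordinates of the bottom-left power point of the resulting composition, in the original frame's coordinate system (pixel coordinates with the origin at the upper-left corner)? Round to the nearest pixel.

x = 458 px, y = 1438 px

1373/2682 < 2.35/1, so the 2.35:1 crop keeps the full width 1373 and trims height to 1373 × 1/2.35 = 584.26 px.
Top offset = (2682 − 584.26)/2 = 1048.87 px; left offset = 0.
Bottom-left is one-third across and two-thirds down within the crop:
x = 0.00 + 1 × 1373.00/3 ≈ 458; y = 1048.87 + 2 × 584.26/3 ≈ 1438.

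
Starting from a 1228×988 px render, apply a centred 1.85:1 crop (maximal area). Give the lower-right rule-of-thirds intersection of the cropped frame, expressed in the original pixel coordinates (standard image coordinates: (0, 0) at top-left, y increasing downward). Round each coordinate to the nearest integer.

(819, 605)

1228/988 < 1.85/1, so the 1.85:1 crop keeps the full width 1228 and trims height to 1228 × 1/1.85 = 663.78 px.
Top offset = (988 − 663.78)/2 = 162.11 px; left offset = 0.
Lower-right is two-thirds across and two-thirds down within the crop:
x = 0.00 + 2 × 1228.00/3 ≈ 819; y = 162.11 + 2 × 663.78/3 ≈ 605.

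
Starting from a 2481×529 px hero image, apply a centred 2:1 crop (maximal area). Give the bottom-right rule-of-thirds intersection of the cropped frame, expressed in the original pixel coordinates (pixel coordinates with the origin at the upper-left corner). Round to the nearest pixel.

(1417, 353)

2481/529 > 2/1, so the 2:1 crop keeps the full height 529 and trims width to 529 × 2/1 = 1058.00 px.
Left offset = (2481 − 1058.00)/2 = 711.50 px; top offset = 0.
Bottom-right is two-thirds across and two-thirds down within the crop:
x = 711.50 + 2 × 1058.00/3 ≈ 1417; y = 0.00 + 2 × 529.00/3 ≈ 353.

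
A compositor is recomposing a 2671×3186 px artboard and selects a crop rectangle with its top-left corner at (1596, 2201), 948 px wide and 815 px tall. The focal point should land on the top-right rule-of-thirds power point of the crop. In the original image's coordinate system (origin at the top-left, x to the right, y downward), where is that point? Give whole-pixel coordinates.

x = 2228 px, y = 2473 px

One third of the crop width 948 is 316.00 px.
One third of the crop height 815 is 271.67 px.
The top-right point is two-thirds across and one-third down within the crop:
x = 1596 + 2 × 316.00 ≈ 2228; y = 2201 + 1 × 271.67 ≈ 2473.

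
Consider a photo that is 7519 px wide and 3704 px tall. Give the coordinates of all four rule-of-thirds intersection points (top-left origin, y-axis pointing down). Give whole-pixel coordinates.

One third of 7519 is 2506.33; one third of 3704 is 1234.67.
Vertical third lines at x = 2506 and x = 5013; horizontal third lines at y = 1235 and y = 2469.

(2506, 1235), (5013, 1235), (2506, 2469), (5013, 2469)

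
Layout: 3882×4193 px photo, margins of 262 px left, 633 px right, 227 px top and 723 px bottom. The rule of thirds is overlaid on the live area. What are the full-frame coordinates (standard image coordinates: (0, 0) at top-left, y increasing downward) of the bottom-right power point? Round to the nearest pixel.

(2253, 2389)

Content width = 3882 − 262 − 633 = 2987 px; content height = 4193 − 227 − 723 = 3243 px.
Bottom-right is two-thirds across and two-thirds down within the live area.
x = 262 + 2 × 2987/3 = 262 + 1991.33 ≈ 2253
y = 227 + 2 × 3243/3 = 227 + 2162.00 ≈ 2389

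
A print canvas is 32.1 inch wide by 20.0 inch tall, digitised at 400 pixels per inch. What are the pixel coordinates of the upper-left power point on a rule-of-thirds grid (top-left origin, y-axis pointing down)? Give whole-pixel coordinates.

In pixels the canvas is 32.1 × 400 = 12840 wide and 20.0 × 400 = 8000 tall.
The upper-left point is one-third across and one-third down:
x = 1 × 12840/3 ≈ 4280; y = 1 × 8000/3 ≈ 2667.

x = 4280 px, y = 2667 px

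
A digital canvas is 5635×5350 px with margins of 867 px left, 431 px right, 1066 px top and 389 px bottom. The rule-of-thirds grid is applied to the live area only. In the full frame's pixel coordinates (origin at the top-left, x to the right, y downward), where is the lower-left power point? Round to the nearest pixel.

(2313, 3663)

Content width = 5635 − 867 − 431 = 4337 px; content height = 5350 − 1066 − 389 = 3895 px.
Lower-left is one-third across and two-thirds down within the live area.
x = 867 + 1 × 4337/3 = 867 + 1445.67 ≈ 2313
y = 1066 + 2 × 3895/3 = 1066 + 2596.67 ≈ 3663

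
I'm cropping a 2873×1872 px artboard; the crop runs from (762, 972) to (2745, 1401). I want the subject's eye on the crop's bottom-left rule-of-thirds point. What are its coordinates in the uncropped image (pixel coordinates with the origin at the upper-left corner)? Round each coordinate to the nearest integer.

Crop width = 2745 − 762 = 1983 px; one third is 661.00 px.
Crop height = 1401 − 972 = 429 px; one third is 143.00 px.
The bottom-left point is one-third across and two-thirds down within the crop:
x = 762 + 1 × 661.00 ≈ 1423; y = 972 + 2 × 143.00 ≈ 1258.

(1423, 1258)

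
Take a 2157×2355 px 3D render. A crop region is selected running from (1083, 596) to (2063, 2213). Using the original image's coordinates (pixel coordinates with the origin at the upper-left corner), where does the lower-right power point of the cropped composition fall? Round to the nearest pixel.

x = 1736 px, y = 1674 px

Crop width = 2063 − 1083 = 980 px; one third is 326.67 px.
Crop height = 2213 − 596 = 1617 px; one third is 539.00 px.
The lower-right point is two-thirds across and two-thirds down within the crop:
x = 1083 + 2 × 326.67 ≈ 1736; y = 596 + 2 × 539.00 ≈ 1674.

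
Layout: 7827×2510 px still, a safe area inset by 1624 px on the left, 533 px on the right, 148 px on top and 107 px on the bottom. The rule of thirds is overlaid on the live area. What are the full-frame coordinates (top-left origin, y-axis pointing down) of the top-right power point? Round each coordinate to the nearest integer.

x = 5404 px, y = 900 px

Content width = 7827 − 1624 − 533 = 5670 px; content height = 2510 − 148 − 107 = 2255 px.
Top-right is two-thirds across and one-third down within the live area.
x = 1624 + 2 × 5670/3 = 1624 + 3780.00 ≈ 5404
y = 148 + 1 × 2255/3 = 148 + 751.67 ≈ 900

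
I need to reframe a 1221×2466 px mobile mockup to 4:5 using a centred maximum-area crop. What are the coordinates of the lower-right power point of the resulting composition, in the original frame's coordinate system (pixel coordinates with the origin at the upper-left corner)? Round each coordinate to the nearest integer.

1221/2466 < 4/5, so the 4:5 crop keeps the full width 1221 and trims height to 1221 × 5/4 = 1526.25 px.
Top offset = (2466 − 1526.25)/2 = 469.88 px; left offset = 0.
Lower-right is two-thirds across and two-thirds down within the crop:
x = 0.00 + 2 × 1221.00/3 ≈ 814; y = 469.88 + 2 × 1526.25/3 ≈ 1487.

(814, 1487)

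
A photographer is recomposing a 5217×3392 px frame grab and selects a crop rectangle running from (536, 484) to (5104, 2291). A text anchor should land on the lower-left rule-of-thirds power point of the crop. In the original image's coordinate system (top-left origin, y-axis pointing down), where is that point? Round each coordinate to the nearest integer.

Crop width = 5104 − 536 = 4568 px; one third is 1522.67 px.
Crop height = 2291 − 484 = 1807 px; one third is 602.33 px.
The lower-left point is one-third across and two-thirds down within the crop:
x = 536 + 1 × 1522.67 ≈ 2059; y = 484 + 2 × 602.33 ≈ 1689.

(2059, 1689)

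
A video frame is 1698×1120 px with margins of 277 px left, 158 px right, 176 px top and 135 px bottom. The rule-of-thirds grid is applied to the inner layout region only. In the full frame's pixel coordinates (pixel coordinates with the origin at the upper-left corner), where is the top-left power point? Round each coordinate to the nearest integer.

Content width = 1698 − 277 − 158 = 1263 px; content height = 1120 − 176 − 135 = 809 px.
Top-left is one-third across and one-third down within the inner layout region.
x = 277 + 1 × 1263/3 = 277 + 421.00 ≈ 698
y = 176 + 1 × 809/3 = 176 + 269.67 ≈ 446

(698, 446)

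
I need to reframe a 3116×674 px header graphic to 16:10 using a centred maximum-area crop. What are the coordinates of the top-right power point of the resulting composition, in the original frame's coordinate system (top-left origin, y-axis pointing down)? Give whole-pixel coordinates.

3116/674 > 16/10, so the 16:10 crop keeps the full height 674 and trims width to 674 × 16/10 = 1078.40 px.
Left offset = (3116 − 1078.40)/2 = 1018.80 px; top offset = 0.
Top-right is two-thirds across and one-third down within the crop:
x = 1018.80 + 2 × 1078.40/3 ≈ 1738; y = 0.00 + 1 × 674.00/3 ≈ 225.

x = 1738 px, y = 225 px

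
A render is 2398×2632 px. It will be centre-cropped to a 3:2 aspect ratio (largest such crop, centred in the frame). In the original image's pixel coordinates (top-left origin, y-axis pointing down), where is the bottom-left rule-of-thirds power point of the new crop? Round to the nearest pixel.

(799, 1582)

2398/2632 < 3/2, so the 3:2 crop keeps the full width 2398 and trims height to 2398 × 2/3 = 1598.67 px.
Top offset = (2632 − 1598.67)/2 = 516.67 px; left offset = 0.
Bottom-left is one-third across and two-thirds down within the crop:
x = 0.00 + 1 × 2398.00/3 ≈ 799; y = 516.67 + 2 × 1598.67/3 ≈ 1582.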